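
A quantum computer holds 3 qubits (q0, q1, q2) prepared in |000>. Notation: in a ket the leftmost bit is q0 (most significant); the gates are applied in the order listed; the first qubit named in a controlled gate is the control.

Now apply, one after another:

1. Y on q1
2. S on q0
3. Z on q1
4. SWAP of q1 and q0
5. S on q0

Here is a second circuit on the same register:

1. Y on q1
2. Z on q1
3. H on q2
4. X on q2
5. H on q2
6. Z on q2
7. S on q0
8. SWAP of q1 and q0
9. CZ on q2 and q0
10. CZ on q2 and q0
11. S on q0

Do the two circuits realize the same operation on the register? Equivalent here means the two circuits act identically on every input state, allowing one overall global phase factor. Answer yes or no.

Yes: on every input state the two circuits agree up to one overall phase factor.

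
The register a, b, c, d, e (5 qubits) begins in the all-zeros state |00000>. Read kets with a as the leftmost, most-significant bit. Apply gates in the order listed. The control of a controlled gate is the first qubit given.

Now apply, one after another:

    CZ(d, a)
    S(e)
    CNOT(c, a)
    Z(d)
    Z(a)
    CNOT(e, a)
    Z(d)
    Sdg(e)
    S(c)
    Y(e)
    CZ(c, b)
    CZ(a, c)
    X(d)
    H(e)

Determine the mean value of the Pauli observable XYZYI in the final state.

The observable XYZYI averages to 0.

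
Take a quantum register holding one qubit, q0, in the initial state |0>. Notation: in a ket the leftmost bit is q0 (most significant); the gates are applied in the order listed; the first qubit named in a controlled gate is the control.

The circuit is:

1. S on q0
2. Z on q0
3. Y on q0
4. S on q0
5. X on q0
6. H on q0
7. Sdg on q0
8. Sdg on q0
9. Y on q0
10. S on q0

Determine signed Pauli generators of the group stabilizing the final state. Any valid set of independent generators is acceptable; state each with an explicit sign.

One valid set of independent stabilizer generators is +Y (any independent generating set of the same group is equally correct).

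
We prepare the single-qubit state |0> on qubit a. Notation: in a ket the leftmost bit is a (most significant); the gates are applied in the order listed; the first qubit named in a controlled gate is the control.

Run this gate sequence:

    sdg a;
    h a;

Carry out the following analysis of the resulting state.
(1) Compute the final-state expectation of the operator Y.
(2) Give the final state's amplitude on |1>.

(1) The observable Y averages to 0.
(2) The final state's coefficient on |1> equals sqrt(2)/2.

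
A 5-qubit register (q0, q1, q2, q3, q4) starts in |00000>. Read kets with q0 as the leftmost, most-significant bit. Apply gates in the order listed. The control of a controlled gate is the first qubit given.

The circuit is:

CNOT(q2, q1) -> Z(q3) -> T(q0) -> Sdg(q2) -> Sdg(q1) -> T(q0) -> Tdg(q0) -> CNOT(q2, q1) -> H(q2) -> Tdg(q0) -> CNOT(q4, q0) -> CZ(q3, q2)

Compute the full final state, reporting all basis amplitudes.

The resulting statevector has amplitude sqrt(2)/2 on |00000>, sqrt(2)/2 on |00100>, and 0 on every other basis state.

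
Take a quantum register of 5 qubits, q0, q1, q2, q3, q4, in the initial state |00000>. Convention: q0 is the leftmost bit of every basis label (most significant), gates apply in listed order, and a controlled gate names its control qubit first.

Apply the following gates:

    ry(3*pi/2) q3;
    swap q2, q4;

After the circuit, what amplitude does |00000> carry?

The final state's coefficient on |00000> equals -sqrt(2)/2.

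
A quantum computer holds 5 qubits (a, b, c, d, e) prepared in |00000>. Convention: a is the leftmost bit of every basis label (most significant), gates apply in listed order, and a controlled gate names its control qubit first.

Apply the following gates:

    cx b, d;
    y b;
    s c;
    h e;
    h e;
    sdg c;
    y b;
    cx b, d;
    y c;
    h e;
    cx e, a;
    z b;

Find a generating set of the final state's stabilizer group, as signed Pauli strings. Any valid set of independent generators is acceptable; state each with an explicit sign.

The stabilizer group can be generated by +XIIIX, +ZIIIZ, +IZIII, -IIZII, +IIIZI, among other valid generating sets. Key observation: the block from step 1 through step 8 cancels to the identity and can be dropped.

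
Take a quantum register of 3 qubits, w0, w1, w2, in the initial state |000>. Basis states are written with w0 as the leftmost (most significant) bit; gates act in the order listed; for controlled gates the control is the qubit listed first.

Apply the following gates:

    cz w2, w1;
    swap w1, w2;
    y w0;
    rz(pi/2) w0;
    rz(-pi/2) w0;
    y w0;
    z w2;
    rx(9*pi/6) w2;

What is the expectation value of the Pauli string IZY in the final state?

The expectation value of IZY is 1. Key observation: the block from step 3 through step 6 cancels to the identity and can be dropped.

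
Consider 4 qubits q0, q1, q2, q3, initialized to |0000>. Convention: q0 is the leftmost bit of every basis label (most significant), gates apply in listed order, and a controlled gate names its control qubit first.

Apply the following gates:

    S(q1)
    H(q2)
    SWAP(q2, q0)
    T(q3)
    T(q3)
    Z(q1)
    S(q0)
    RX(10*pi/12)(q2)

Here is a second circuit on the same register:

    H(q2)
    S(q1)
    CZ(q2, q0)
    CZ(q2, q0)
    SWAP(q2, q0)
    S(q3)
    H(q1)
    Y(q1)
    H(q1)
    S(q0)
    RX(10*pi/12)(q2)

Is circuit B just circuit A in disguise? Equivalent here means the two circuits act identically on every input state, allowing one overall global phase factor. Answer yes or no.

No, they are not equivalent — no single phase factor reconciles the two unitaries.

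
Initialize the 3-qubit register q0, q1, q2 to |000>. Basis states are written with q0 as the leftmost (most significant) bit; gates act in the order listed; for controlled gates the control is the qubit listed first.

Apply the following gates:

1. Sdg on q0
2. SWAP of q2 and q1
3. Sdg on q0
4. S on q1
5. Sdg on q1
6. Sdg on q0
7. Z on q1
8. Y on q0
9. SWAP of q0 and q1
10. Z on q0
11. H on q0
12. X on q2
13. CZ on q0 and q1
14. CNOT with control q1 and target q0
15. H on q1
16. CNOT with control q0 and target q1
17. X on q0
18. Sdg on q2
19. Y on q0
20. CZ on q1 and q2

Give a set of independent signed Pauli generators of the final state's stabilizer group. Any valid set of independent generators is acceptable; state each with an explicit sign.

The stabilizer group can be generated by -XII, +IXI, -IIZ, among other valid generating sets.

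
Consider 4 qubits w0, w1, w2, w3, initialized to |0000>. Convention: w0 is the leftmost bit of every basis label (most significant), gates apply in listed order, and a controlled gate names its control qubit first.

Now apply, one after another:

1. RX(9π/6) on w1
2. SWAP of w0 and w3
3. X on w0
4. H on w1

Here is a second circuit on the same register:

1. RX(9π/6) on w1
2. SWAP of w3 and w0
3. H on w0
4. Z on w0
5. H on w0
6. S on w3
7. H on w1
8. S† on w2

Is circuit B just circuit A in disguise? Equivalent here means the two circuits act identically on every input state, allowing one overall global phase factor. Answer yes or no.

No — the two circuits implement different unitaries, even allowing a global phase.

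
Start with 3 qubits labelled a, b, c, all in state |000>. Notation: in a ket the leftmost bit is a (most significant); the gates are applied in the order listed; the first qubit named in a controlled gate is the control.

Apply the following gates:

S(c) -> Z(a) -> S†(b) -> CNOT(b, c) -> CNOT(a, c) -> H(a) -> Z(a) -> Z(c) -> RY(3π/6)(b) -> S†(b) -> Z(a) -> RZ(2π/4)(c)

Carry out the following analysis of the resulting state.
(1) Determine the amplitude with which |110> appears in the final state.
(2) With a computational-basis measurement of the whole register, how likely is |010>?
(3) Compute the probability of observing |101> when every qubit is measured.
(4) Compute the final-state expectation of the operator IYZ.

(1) The amplitude on |110> is -exp(I*pi/4)/2.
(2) The probability of measuring |010> is 1/4.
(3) The probability of measuring |101> is 0.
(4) In the final state, IYZ has expectation -1.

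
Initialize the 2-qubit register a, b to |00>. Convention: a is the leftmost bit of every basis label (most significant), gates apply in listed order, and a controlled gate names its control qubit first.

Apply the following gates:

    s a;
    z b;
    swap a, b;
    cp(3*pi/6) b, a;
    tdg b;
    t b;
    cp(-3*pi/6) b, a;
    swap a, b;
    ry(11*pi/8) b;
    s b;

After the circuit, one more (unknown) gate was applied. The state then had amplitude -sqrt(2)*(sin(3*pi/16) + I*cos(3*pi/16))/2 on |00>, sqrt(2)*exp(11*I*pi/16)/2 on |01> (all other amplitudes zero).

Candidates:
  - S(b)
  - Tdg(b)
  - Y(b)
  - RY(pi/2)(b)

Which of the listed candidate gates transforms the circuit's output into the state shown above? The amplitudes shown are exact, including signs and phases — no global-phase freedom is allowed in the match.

The unique candidate consistent with the amplitudes is RY(pi/2)(b). Key observation: gates 3-8 undo each other exactly, leaving only the rest of the circuit to track.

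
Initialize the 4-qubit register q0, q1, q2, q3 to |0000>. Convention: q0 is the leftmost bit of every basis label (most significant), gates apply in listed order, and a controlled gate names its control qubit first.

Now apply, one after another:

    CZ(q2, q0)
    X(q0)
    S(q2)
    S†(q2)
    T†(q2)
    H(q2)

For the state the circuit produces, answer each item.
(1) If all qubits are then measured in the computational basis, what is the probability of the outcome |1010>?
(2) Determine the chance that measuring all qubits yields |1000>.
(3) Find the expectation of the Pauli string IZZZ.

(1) Outcome |1010> occurs with probability 1/2.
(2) A full measurement returns |1000> with probability 1/2.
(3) The observable IZZZ averages to 0.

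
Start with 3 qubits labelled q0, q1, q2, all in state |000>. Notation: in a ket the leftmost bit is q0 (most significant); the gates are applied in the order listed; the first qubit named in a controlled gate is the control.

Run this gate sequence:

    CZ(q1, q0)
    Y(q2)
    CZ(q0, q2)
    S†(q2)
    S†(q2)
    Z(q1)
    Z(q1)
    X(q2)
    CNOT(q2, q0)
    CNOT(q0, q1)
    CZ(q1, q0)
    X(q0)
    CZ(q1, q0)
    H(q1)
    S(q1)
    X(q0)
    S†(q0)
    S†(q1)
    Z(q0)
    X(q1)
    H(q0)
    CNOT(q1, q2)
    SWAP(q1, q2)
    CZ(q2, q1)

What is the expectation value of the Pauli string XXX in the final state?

The observable XXX averages to -1.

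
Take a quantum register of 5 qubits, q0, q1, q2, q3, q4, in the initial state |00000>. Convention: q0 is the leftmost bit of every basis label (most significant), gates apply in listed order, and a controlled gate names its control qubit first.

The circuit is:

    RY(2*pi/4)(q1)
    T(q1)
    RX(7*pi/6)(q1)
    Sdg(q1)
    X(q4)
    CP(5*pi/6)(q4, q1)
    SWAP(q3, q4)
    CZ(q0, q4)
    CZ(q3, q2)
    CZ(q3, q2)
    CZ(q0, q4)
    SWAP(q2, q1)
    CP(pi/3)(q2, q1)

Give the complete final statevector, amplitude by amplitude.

After the circuit, the state carries amplitude -sqrt(3)/4 + 1/4 - sqrt(3)*exp(3*I*pi/4)/4 - exp(3*I*pi/4)/4 on |00010>, (-(1 + sqrt(3))*exp(3*I*pi/4) - sqrt(3)*I + I)*exp(I*pi/12)/4 on |00110>, and 0 on every other basis state. Key observation: gates 8-11 undo each other exactly, leaving only the rest of the circuit to track.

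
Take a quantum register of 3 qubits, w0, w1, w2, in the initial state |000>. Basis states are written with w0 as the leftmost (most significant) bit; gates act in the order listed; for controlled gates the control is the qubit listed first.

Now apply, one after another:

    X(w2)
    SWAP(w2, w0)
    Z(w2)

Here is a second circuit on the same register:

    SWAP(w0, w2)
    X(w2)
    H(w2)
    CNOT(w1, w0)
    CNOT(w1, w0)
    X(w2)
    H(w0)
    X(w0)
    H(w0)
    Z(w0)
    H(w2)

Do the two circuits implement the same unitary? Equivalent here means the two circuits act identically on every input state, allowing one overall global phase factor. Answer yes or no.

No, they are not equivalent — no single phase factor reconciles the two unitaries.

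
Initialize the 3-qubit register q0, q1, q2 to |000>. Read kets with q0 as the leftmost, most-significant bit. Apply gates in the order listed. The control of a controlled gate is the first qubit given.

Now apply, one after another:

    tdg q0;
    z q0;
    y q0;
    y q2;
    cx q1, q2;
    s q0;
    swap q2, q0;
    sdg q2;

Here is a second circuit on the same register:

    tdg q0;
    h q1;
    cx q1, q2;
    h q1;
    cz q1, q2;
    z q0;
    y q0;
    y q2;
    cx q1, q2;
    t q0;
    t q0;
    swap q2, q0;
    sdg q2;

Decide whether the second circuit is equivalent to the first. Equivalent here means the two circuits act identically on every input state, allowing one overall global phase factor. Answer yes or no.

No: there is an input state on which the two circuits produce genuinely different outputs (not merely differing by a phase).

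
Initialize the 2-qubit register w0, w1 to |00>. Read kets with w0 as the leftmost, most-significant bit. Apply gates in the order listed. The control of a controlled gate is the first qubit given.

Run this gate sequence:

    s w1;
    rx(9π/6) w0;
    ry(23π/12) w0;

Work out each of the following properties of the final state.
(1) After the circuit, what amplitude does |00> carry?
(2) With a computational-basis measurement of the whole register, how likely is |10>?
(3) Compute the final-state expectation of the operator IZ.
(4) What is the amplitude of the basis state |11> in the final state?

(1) The amplitude on |00> is sqrt(4 - 2*sqrt(2))/8 + sqrt(6*sqrt(2) + 12)/8 - I*sqrt(12 - 6*sqrt(2))/8 + I*sqrt(2*sqrt(2) + 4)/8.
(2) Outcome |10> occurs with probability 1/2.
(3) The expectation value of IZ is 1.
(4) The amplitude on |11> is 0.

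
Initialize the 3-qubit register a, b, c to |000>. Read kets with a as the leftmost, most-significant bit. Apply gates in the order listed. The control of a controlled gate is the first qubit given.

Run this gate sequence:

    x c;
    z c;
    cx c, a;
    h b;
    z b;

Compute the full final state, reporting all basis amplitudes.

After the circuit, the state carries amplitude -sqrt(2)/2 on |101>, sqrt(2)/2 on |111>, and 0 on every other basis state.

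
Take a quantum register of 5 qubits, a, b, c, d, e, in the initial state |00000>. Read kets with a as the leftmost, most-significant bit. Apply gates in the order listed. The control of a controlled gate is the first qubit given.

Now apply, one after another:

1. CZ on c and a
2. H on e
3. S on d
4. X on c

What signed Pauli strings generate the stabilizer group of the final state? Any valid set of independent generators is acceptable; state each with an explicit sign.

The stabilizer group can be generated by +IIIIX, +ZIIII, +IZIII, -IIZII, +IIIZI, among other valid generating sets.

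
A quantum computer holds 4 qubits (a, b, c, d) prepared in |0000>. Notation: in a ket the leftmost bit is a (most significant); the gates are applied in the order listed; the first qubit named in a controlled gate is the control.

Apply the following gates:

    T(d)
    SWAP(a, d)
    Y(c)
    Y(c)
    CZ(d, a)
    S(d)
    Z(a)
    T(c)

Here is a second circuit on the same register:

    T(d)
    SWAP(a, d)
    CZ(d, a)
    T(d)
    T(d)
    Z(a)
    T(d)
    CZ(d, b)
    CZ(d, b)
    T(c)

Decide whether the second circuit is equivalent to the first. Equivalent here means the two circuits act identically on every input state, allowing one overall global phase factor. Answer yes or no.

No: there is an input state on which the two circuits produce genuinely different outputs (not merely differing by a phase).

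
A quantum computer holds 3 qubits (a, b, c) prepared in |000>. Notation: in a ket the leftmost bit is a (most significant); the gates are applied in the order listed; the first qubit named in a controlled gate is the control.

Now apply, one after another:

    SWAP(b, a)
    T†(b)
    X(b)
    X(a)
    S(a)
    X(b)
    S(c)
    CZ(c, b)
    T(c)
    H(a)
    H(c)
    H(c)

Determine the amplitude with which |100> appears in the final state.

The amplitude on |100> is -sqrt(2)*I/2.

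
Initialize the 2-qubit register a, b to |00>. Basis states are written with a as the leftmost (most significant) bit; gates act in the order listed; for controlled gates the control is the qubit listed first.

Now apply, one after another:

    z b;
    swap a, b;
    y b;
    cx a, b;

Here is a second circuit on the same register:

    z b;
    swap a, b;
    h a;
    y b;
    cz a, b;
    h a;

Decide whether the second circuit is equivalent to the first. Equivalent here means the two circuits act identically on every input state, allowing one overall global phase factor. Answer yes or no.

No — the two circuits implement different unitaries, even allowing a global phase.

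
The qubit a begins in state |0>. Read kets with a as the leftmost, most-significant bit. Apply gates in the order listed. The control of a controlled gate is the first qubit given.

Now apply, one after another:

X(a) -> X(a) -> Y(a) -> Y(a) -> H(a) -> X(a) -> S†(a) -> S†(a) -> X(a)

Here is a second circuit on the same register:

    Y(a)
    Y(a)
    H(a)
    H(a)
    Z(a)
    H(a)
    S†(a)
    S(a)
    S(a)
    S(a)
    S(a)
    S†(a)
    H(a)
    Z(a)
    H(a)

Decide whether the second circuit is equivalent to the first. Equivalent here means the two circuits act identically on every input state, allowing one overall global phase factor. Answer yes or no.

Yes: on every input state the two circuits agree up to one overall phase factor.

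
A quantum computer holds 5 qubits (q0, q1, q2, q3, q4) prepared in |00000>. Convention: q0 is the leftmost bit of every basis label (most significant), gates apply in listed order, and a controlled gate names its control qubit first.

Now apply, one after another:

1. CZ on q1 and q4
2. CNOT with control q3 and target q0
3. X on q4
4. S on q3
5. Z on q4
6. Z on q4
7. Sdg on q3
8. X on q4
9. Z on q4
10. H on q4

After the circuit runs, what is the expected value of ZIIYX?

The expectation value of ZIIYX is 0. Key observation: steps 3-8 multiply out to the identity, so the circuit reduces to the remaining gates.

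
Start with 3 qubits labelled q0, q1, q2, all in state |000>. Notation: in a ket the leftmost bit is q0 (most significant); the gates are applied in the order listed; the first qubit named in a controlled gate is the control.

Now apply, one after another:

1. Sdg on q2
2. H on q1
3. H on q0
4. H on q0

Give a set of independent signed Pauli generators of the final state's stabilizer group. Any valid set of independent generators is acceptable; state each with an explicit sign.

One valid set of independent stabilizer generators is +IXI, +ZII, +IIZ (any independent generating set of the same group is equally correct). Key observation: gates 3-4 undo each other exactly, leaving only the rest of the circuit to track.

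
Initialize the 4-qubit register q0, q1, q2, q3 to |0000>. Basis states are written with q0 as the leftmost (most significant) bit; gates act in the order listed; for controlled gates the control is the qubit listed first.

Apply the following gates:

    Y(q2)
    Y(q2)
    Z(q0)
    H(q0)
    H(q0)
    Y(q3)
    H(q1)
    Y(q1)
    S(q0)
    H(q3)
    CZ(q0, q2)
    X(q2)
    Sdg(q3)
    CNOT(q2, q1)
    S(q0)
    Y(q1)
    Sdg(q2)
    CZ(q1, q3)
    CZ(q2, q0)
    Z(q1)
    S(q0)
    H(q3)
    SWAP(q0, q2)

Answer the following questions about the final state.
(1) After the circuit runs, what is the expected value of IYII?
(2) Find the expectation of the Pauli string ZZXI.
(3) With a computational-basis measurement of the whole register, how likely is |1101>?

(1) The observable IYII averages to 0. Key observation: the block from step 4 through step 5 cancels to the identity and can be dropped.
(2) The expectation value of ZZXI is 0.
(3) The probability of measuring |1101> is 1/4.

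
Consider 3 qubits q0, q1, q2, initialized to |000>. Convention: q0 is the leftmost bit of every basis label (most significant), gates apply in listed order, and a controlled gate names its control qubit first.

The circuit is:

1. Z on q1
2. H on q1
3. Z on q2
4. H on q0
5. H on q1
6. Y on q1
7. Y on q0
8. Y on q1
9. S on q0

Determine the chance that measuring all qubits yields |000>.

The probability of measuring |000> is 1/2.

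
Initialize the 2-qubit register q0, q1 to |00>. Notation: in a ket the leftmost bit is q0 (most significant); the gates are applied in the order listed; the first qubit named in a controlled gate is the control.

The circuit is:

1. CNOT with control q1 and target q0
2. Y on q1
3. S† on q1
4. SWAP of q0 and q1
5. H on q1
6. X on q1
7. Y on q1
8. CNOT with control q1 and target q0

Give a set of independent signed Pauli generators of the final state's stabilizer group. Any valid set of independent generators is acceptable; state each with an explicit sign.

The final state is stabilized by the group generated by -XX, -ZZ; other independent generating sets are equally valid.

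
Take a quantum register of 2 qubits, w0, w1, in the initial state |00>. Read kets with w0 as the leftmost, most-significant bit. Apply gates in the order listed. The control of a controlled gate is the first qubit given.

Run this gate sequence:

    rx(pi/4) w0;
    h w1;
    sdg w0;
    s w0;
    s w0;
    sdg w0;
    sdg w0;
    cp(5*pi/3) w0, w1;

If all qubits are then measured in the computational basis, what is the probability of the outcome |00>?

The probability of measuring |00> is sqrt(2)/8 + 1/4. Key observation: the block from step 4 through step 7 cancels to the identity and can be dropped.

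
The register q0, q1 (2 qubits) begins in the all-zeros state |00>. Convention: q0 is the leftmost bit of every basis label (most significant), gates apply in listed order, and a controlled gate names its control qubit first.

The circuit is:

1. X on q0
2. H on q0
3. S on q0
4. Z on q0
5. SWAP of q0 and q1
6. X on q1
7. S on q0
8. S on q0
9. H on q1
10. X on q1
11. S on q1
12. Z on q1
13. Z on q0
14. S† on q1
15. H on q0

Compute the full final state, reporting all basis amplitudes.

After the circuit, the state carries amplitude sqrt(2)*(-1 + I)/4 on |00>, sqrt(2)*(-1 - I)/4 on |01>, sqrt(2)*(-1 + I)/4 on |10>, sqrt(2)*(-1 - I)/4 on |11>.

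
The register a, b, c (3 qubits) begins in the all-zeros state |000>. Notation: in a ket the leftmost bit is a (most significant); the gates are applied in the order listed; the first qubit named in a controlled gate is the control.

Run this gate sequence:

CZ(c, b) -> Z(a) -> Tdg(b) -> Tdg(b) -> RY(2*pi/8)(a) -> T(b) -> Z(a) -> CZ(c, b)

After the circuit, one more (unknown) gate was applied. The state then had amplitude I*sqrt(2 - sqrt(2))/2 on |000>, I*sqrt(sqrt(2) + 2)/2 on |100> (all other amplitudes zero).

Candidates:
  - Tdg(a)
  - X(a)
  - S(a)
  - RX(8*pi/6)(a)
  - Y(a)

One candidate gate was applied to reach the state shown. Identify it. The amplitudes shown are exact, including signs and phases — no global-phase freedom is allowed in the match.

The applied gate was Y(a).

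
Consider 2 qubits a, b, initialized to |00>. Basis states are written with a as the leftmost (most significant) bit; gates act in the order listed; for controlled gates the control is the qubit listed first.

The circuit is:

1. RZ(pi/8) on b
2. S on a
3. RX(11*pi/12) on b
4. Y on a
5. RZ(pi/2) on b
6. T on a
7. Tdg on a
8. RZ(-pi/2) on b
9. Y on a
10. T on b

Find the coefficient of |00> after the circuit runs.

The amplitude on |00> is sqrt(sqrt(2)/4 + 1/2)*exp(-I*pi/16)/2 - sqrt(3)*sqrt(1/2 - sqrt(2)/4)*exp(-I*pi/16)/2. Key observation: gates 4-9 undo each other exactly, leaving only the rest of the circuit to track.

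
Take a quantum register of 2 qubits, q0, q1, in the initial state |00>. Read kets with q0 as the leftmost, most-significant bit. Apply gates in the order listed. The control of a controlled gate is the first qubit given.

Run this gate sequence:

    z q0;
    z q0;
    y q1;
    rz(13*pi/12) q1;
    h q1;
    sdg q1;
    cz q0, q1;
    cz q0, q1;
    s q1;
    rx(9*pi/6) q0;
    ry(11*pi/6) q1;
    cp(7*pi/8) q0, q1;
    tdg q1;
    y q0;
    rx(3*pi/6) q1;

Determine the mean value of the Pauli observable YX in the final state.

The observable YX averages to sqrt(3)*(-sqrt(2) + sqrt(2 - sqrt(2)))/8. Key observation: gates 6-9 undo each other exactly, leaving only the rest of the circuit to track.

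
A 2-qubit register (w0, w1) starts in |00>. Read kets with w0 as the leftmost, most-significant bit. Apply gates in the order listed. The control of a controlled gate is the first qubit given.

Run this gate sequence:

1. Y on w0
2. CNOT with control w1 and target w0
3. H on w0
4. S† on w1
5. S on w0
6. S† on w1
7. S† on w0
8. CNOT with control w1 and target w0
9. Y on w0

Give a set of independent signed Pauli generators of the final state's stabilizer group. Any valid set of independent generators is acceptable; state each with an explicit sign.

The final state is stabilized by the group generated by +XI, +IZ; other independent generating sets are equally valid.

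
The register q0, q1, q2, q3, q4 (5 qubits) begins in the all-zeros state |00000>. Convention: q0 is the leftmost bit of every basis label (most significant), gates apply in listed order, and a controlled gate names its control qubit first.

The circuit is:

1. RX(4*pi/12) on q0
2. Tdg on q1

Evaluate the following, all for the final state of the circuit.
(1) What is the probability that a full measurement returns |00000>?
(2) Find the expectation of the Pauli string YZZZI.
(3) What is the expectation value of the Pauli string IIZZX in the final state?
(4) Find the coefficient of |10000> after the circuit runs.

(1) Outcome |00000> occurs with probability 3/4.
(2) The expectation value of YZZZI is -sqrt(3)/2.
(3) The expectation value of IIZZX is 0.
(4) |10000> carries amplitude -I/2 in the final state.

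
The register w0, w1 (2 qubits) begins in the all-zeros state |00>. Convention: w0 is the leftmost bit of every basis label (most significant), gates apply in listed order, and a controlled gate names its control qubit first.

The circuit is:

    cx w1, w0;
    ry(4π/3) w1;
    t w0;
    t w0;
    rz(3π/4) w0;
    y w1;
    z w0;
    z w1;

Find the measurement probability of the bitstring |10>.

Outcome |10> occurs with probability 0.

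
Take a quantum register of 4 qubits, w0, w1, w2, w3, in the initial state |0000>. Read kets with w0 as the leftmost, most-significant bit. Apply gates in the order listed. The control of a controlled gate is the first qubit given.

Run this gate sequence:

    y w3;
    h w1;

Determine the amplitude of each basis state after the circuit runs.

After the circuit, the state carries amplitude sqrt(2)*I/2 on |0001>, sqrt(2)*I/2 on |0101>, and 0 on every other basis state.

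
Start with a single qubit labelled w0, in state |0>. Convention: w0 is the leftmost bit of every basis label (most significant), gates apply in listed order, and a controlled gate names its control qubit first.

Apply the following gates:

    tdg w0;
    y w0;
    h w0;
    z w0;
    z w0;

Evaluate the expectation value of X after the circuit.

The expectation value of X is -1.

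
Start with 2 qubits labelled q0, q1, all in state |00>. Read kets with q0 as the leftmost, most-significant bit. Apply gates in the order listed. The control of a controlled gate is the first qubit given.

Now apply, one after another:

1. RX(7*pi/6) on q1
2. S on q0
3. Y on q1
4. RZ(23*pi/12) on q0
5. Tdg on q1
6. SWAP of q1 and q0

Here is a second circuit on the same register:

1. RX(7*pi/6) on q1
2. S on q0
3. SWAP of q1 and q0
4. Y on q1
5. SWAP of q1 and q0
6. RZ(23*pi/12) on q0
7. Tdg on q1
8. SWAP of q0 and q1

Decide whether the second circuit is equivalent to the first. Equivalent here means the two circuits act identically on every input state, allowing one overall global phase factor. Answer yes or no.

No — the two circuits implement different unitaries, even allowing a global phase.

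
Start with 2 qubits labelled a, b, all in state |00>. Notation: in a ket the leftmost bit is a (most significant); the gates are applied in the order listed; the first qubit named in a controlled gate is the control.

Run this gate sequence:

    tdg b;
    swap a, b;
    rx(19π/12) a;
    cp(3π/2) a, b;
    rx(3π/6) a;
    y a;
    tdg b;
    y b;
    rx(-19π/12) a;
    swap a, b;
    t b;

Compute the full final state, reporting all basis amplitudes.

The final amplitudes are 0 on |00>, 0 on |01>, I/2 on |10>, -sqrt(3)*exp(I*pi/4)/2 on |11>.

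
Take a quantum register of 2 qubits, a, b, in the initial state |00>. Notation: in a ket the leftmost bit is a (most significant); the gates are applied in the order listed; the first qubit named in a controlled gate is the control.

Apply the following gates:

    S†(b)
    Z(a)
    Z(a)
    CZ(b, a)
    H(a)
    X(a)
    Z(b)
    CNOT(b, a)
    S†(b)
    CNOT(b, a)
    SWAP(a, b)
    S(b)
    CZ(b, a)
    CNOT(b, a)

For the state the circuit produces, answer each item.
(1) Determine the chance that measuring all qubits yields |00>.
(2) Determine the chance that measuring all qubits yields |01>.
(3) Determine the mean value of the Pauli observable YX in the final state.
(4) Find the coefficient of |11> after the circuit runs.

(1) The probability of measuring |00> is 1/2.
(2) A full measurement returns |01> with probability 0.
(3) In the final state, YX has expectation 1.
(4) |11> carries amplitude sqrt(2)*I/2 in the final state.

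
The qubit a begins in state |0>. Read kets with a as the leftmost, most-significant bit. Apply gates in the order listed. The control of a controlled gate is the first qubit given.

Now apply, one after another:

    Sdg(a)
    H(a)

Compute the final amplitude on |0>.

The amplitude on |0> is sqrt(2)/2.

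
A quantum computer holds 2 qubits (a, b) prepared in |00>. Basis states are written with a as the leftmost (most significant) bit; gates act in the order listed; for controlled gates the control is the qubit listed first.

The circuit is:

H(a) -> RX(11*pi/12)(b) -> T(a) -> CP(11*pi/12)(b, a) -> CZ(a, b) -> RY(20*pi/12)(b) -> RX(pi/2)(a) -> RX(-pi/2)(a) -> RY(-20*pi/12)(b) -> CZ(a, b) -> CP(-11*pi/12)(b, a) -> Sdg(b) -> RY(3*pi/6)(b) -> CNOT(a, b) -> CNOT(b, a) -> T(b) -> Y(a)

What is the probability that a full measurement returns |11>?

The probability of measuring |11> is -sqrt(2)/16 + sqrt(6)/16 + 1/4. Key observation: steps 4-11 multiply out to the identity, so the circuit reduces to the remaining gates.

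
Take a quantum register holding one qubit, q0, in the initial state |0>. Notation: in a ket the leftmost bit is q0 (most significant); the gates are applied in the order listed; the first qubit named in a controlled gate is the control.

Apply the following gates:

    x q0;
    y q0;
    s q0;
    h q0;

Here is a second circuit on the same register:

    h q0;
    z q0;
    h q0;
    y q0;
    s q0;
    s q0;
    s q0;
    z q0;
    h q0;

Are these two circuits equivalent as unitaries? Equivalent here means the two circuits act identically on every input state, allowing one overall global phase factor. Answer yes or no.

Yes — the two circuits implement the same unitary up to a global phase.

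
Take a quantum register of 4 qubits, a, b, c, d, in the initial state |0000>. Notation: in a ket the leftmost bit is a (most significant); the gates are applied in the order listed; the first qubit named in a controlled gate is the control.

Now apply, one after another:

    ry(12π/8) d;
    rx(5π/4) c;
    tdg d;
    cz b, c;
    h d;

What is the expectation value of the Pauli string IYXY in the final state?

In the final state, IYXY has expectation 0.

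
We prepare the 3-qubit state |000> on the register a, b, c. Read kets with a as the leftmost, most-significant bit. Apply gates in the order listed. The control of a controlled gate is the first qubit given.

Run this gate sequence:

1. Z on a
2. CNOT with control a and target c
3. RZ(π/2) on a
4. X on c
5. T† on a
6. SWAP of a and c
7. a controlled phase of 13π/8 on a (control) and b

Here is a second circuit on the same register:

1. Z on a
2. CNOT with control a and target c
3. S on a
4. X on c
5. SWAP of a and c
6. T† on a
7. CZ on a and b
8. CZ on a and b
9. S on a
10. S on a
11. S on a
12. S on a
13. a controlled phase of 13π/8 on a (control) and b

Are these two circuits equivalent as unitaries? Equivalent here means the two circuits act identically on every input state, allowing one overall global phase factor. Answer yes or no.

No: there is an input state on which the two circuits produce genuinely different outputs (not merely differing by a phase).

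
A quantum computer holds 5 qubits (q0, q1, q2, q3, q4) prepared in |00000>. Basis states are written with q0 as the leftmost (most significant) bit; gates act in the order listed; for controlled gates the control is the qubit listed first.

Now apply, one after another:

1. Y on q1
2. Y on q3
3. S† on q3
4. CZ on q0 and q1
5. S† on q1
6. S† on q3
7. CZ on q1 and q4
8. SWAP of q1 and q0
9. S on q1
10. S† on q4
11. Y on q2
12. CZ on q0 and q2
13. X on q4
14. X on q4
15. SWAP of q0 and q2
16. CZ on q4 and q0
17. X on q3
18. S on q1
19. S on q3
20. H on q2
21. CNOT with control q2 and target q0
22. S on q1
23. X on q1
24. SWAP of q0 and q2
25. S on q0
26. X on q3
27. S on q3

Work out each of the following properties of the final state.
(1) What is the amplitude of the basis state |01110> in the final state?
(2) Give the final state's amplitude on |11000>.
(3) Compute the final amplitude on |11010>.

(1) The final state's coefficient on |01110> equals -sqrt(2)*I/2.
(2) The amplitude on |11000> is 0.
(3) |11010> carries amplitude -sqrt(2)/2 in the final state.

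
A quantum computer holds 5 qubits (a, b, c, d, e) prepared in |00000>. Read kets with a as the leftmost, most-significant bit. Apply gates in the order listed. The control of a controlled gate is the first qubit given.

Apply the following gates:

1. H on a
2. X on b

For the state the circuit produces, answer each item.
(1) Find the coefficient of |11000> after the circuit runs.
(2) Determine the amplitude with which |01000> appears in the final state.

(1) |11000> carries amplitude sqrt(2)/2 in the final state.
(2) The final state's coefficient on |01000> equals sqrt(2)/2.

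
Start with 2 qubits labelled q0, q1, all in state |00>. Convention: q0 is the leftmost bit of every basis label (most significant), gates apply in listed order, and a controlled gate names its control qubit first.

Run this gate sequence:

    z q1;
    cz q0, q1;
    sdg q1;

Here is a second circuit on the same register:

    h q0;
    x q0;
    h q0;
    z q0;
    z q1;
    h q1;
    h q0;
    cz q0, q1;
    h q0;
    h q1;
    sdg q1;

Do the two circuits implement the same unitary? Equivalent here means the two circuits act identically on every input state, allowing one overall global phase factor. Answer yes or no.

No: there is an input state on which the two circuits produce genuinely different outputs (not merely differing by a phase).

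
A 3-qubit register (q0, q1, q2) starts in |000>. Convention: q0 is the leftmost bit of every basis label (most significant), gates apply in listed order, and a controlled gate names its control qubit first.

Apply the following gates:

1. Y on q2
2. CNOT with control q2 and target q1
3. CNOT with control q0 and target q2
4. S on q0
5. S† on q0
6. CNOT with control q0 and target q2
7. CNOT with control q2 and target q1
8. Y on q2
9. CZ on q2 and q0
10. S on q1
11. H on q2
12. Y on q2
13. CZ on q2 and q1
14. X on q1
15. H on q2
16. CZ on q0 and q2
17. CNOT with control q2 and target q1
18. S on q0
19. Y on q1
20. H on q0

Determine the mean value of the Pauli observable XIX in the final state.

The observable XIX averages to 0.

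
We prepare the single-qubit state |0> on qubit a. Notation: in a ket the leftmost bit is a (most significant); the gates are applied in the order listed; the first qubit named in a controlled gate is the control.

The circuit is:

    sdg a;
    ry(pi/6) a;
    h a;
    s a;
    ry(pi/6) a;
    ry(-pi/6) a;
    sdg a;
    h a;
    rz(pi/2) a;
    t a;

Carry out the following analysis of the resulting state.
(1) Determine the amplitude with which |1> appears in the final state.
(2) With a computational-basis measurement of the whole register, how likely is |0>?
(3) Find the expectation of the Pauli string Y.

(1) The final state's coefficient on |1> equals I*(-sqrt(2) + sqrt(6))/4.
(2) The probability of measuring |0> is sqrt(3)/4 + 1/2.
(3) The expectation value of Y is sqrt(2)/4.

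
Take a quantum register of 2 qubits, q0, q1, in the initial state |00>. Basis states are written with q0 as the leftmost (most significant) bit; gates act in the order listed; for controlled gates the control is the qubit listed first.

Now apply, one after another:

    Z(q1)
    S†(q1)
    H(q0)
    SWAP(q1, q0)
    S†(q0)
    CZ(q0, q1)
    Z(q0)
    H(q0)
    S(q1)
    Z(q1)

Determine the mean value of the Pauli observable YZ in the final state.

The observable YZ averages to 0.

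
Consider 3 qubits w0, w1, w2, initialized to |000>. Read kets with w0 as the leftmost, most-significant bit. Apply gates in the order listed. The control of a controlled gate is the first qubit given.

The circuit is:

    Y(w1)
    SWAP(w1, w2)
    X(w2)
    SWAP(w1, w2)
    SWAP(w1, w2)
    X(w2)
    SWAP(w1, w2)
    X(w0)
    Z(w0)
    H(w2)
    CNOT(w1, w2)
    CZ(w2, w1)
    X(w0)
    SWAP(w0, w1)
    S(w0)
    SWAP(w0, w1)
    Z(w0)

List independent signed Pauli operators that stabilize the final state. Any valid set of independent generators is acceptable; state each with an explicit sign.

One valid set of independent stabilizer generators is -IIX, +ZII, -IZI (any independent generating set of the same group is equally correct). Key observation: steps 2-7 multiply out to the identity, so the circuit reduces to the remaining gates.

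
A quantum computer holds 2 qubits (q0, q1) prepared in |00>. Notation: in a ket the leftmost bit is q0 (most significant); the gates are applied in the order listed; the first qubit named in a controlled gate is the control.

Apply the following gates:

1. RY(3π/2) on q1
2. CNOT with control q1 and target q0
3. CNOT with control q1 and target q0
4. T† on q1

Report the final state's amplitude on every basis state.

After the circuit, the state carries amplitude -sqrt(2)/2 on |00>, -sqrt(2)*exp(3*I*pi/4)/2 on |01>, 0 on |10>, 0 on |11>. Key observation: the block from step 2 through step 3 cancels to the identity and can be dropped.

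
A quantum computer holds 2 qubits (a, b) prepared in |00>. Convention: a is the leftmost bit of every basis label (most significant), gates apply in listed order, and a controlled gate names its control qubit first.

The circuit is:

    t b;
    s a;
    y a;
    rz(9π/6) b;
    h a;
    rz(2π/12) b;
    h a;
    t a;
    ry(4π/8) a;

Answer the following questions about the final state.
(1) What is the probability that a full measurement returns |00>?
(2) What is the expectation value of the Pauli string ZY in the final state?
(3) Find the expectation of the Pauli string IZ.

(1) The probability of measuring |00> is 1/2.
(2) The observable ZY averages to 0.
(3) The observable IZ averages to 1.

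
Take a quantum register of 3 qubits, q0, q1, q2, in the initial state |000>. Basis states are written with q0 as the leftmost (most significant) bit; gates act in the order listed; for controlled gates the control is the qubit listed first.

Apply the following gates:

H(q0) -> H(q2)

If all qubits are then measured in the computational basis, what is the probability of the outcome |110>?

Outcome |110> occurs with probability 0.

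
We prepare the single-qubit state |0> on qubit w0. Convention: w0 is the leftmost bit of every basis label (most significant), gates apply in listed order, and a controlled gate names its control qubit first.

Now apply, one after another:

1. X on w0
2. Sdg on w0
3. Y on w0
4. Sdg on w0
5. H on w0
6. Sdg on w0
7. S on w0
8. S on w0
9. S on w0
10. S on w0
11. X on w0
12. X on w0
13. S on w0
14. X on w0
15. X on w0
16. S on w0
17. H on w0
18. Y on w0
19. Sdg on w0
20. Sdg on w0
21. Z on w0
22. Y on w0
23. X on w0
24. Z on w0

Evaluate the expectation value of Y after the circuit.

In the final state, Y has expectation -1. Key observation: steps 7-10 multiply out to the identity, so the circuit reduces to the remaining gates.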